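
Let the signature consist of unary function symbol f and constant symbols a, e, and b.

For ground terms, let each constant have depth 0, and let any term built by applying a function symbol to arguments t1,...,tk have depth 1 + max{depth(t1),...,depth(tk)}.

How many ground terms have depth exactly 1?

3

Write N_k for the number of ground terms of depth ≤ k. A term of depth ≤ k is either a constant or a function symbol applied to arguments of depth ≤ k−1, so N_k = 3 + N_{k-1}.
N_0 = 3
N_1 = 3 + 3 = 6
Terms of depth exactly 1: N_1 − N_0 = 6 − 3 = 3.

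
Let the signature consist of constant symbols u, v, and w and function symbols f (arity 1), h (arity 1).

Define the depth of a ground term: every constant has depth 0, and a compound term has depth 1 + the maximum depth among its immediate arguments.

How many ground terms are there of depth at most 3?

Write N_k for the number of ground terms of depth ≤ k. A term of depth ≤ k is either a constant or a function symbol applied to arguments of depth ≤ k−1, so N_k = 3 + N_{k-1} + N_{k-1}.
N_0 = 3
N_1 = 3 + 3 + 3 = 9
N_2 = 3 + 9 + 9 = 21
N_3 = 3 + 21 + 21 = 45

45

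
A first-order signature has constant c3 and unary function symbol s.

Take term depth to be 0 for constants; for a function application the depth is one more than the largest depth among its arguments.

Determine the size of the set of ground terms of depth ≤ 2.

3

Count level by level. With function symbols s/1, the terms of depth ≤ k are the 1 constant together with each function applied to depth-≤(k−1) tuples, so N_k = 1 + N_{k-1}.
N_0 = 1
N_1 = 1 + 1 = 2
N_2 = 1 + 2 = 3
Explicitly: c3, s(c3), s(s(c3)).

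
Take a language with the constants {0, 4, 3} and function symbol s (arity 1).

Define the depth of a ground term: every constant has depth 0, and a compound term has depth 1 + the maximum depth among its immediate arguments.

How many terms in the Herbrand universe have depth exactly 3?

3

Write N_k for the number of ground terms of depth ≤ k. A term of depth ≤ k is either a constant or a function symbol applied to arguments of depth ≤ k−1, so N_k = 3 + N_{k-1}.
N_0 = 3
N_1 = 3 + 3 = 6
N_2 = 3 + 6 = 9
N_3 = 3 + 9 = 12
Terms of depth exactly 3: N_3 − N_2 = 12 − 9 = 3.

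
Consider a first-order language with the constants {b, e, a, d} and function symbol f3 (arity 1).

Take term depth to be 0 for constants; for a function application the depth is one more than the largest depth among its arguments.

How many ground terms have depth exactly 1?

If N_k denotes the number of depth-≤k ground terms, the 4 constants give N_0 = 4, and each function symbol of arity r contributes N_{k-1}^r new terms at level k: N_k = 4 + N_{k-1}.
N_0 = 4
N_1 = 4 + 4 = 8
Terms of depth exactly 1: N_1 − N_0 = 8 − 4 = 4.

4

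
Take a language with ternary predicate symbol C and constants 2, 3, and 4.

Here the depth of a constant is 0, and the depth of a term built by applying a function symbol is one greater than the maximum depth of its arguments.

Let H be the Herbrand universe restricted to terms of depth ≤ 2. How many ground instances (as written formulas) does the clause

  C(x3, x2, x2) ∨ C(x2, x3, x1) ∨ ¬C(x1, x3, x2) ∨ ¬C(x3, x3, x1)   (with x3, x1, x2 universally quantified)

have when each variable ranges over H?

Ground terms of depth ≤ 2:
  With no function symbols every ground term is a constant, so there are exactly 3 ground terms at every depth bound.
  N_0 = 3
  N_1 = 3
  N_2 = 3
  Explicitly: 2, 3, 4.
So there are 3 ground terms available for substitution.
There are 3 variables to instantiate (x3, x1, x2), each occurring in at least one literal, so different choices give different ground instances.
Number of ground instances = 3^3 = 27.

27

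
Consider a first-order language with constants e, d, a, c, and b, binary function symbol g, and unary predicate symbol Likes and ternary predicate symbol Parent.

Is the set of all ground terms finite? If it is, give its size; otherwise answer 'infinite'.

The signature has at least one function symbol (g, arity 2) and at least one constant (e).
Iterating g gives infinitely many distinct ground terms: e, g(e, e), g(g(e, e), g(e, e)), ...
So the Herbrand universe is infinite.

infinite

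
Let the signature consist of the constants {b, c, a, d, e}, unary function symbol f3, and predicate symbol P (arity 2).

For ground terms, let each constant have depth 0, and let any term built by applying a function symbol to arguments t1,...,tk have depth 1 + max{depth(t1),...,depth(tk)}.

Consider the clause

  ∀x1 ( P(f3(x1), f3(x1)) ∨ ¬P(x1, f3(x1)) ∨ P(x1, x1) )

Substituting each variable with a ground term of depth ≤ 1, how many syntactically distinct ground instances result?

10

Ground terms of depth ≤ 1:
  Let N_k = |{terms of depth ≤ k}|. Then N_0 = 5 and N_k = 5 + N_{k-1} for k ≥ 1 (one summand per function symbol, arity giving the exponent).
  N_0 = 5
  N_1 = 5 + 5 = 10
So there are 10 ground terms available for substitution.
There is 1 variable to instantiate (x1),  occurring in at least one literal, so different choices give different ground instances.
Number of ground instances = 10.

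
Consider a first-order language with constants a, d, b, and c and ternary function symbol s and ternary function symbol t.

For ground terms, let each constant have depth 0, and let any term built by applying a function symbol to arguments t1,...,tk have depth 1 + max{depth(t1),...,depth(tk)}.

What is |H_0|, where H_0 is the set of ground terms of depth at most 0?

4

Write N_k for the number of ground terms of depth ≤ k. A term of depth ≤ k is either a constant or a function symbol applied to arguments of depth ≤ k−1, so N_k = 4 + N_{k-1}^3 + N_{k-1}^3.
N_0 = 4
Explicitly: a, d, b, c.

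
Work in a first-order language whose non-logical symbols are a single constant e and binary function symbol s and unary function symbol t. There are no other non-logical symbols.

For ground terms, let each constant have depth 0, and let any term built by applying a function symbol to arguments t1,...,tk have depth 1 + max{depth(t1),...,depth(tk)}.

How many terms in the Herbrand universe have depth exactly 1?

2

Write N_k for the number of ground terms of depth ≤ k. A term of depth ≤ k is either a constant or a function symbol applied to arguments of depth ≤ k−1, so N_k = 1 + N_{k-1}^2 + N_{k-1}.
N_0 = 1
N_1 = 1 + 1^2 + 1 = 3
Terms of depth exactly 1: N_1 − N_0 = 3 − 1 = 2.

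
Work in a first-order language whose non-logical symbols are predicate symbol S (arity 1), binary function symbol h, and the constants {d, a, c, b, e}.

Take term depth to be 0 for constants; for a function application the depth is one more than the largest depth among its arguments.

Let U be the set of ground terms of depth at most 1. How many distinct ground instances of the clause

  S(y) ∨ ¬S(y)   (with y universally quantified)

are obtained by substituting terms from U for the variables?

30

Ground terms of depth ≤ 1:
  Let N_k count ground terms of depth at most k. Each non-constant term of depth ≤ k is some function symbol applied to depth-≤(k−1) arguments, giving N_k = 5 + N_{k-1}^2.
  N_0 = 5
  N_1 = 5 + 5^2 = 30
So there are 30 ground terms available for substitution.
The clause has 1 distinct variable (y), which appears in the body. In the free term algebra distinct substitutions yield syntactically distinct ground instances.
Number of ground instances = 30.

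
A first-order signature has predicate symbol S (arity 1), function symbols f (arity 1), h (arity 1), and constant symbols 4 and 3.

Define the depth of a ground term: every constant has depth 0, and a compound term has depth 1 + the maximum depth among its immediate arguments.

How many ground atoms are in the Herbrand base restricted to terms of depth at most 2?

First count ground terms of depth ≤ 2.
Let N_k count ground terms of depth at most k. Each non-constant term of depth ≤ k is some function symbol applied to depth-≤(k−1) arguments, giving N_k = 2 + N_{k-1} + N_{k-1}.
N_0 = 2
N_1 = 2 + 2 + 2 = 6
N_2 = 2 + 6 + 6 = 14
So |H| = 14.
Each predicate of arity r yields |H|^r ground atoms (one per choice of an r-tuple from H):
  S: 14
Total ground atoms: 14.

14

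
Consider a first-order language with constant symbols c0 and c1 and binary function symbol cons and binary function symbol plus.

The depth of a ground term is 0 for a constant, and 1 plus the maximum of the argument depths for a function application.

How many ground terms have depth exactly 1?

Count level by level. With function symbols cons/2, plus/2, the terms of depth ≤ k are the 2 constants together with each function applied to depth-≤(k−1) tuples, so N_k = 2 + N_{k-1}^2 + N_{k-1}^2.
N_0 = 2
N_1 = 2 + 2^2 + 2^2 = 10
Terms of depth exactly 1: N_1 − N_0 = 10 − 2 = 8.

8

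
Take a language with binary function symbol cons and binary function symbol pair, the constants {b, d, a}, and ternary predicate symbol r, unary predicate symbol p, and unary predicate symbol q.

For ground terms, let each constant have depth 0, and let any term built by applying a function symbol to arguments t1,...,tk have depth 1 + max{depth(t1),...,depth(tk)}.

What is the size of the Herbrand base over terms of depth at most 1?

First count ground terms of depth ≤ 1.
Let N_k = |{terms of depth ≤ k}|. Then N_0 = 3 and N_k = 3 + N_{k-1}^2 + N_{k-1}^2 for k ≥ 1 (one summand per function symbol, arity giving the exponent).
N_0 = 3
N_1 = 3 + 3^2 + 3^2 = 21
So |H| = 21.
Ground atoms are formed by filling each argument slot of a predicate with a term from H, so an r-ary predicate gives |H|^r atoms:
  r: 21^3 = 9261;  p: 21;  q: 21
Total ground atoms: 9261 + 21 + 21 = 9303.

9303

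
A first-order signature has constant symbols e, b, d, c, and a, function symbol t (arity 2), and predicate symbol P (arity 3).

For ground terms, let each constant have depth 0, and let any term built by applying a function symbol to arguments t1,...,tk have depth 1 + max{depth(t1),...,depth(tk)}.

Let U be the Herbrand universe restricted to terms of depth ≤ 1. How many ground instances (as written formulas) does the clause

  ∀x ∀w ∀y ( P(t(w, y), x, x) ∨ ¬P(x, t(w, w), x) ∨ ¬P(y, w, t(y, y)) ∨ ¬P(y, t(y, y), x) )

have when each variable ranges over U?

Ground terms of depth ≤ 1:
  Write N_k for the number of ground terms of depth ≤ k. A term of depth ≤ k is either a constant or a function symbol applied to arguments of depth ≤ k−1, so N_k = 5 + N_{k-1}^2.
  N_0 = 5
  N_1 = 5 + 5^2 = 30
So there are 30 ground terms available for substitution.
The clause has 3 distinct variables (x, w, y), each appearing in the body. In the free term algebra distinct substitutions yield syntactically distinct ground instances.
Number of ground instances = 30^3 = 27000.

27000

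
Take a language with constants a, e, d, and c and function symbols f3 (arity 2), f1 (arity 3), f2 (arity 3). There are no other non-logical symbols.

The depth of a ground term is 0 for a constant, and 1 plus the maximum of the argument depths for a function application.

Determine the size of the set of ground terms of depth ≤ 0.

4

Let N_k count ground terms of depth at most k. Each non-constant term of depth ≤ k is some function symbol applied to depth-≤(k−1) arguments, giving N_k = 4 + N_{k-1}^2 + N_{k-1}^3 + N_{k-1}^3.
N_0 = 4
Explicitly: a, e, d, c.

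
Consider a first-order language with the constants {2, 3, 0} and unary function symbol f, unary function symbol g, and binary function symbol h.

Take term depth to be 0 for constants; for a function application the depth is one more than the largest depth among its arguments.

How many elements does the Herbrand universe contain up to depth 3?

Let N_k count ground terms of depth at most k. Each non-constant term of depth ≤ k is some function symbol applied to depth-≤(k−1) arguments, giving N_k = 3 + N_{k-1} + N_{k-1} + N_{k-1}^2.
N_0 = 3
N_1 = 3 + 3 + 3 + 3^2 = 18
N_2 = 3 + 18 + 18 + 18^2 = 363
N_3 = 3 + 363 + 363 + 363^2 = 132498

132498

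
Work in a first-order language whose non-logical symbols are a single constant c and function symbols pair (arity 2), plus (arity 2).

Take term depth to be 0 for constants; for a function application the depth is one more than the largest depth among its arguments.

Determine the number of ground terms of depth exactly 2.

16

Count level by level. With function symbols pair/2, plus/2, the terms of depth ≤ k are the 1 constant together with each function applied to depth-≤(k−1) tuples, so N_k = 1 + N_{k-1}^2 + N_{k-1}^2.
N_0 = 1
N_1 = 1 + 1^2 + 1^2 = 3
N_2 = 1 + 3^2 + 3^2 = 19
Terms of depth exactly 2: N_2 − N_1 = 19 − 3 = 16.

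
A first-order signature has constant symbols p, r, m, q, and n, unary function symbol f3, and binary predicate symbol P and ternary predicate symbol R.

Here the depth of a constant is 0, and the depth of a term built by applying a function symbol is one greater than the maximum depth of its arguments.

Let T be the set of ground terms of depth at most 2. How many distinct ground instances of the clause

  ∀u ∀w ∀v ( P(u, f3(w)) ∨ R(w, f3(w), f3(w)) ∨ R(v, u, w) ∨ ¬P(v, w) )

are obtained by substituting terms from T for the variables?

Ground terms of depth ≤ 2:
  Count level by level. With function symbols f3/1, the terms of depth ≤ k are the 5 constants together with each function applied to depth-≤(k−1) tuples, so N_k = 5 + N_{k-1}.
  N_0 = 5
  N_1 = 5 + 5 = 10
  N_2 = 5 + 10 = 15
So there are 15 ground terms available for substitution.
The body mentions every one of the 3 quantified variables; since ground terms form a free algebra, no two substitutions collapse to the same formula.
Number of ground instances = 15^3 = 3375.

3375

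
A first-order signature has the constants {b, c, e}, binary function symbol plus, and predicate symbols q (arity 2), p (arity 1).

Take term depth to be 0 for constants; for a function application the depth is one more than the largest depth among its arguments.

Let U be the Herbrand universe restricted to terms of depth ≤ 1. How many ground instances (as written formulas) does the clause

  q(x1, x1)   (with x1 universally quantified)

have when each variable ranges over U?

Ground terms of depth ≤ 1:
  Count level by level. With function symbols plus/2, the terms of depth ≤ k are the 3 constants together with each function applied to depth-≤(k−1) tuples, so N_k = 3 + N_{k-1}^2.
  N_0 = 3
  N_1 = 3 + 3^2 = 12
  Explicitly: b, c, e, plus(b, b), plus(b, c), plus(b, e), plus(c, b), plus(c, c), plus(c, e), plus(e, b), plus(e, c), plus(e, e).
So there are 12 ground terms available for substitution.
The clause has 1 distinct variable (x1), which appears in the body. In the free term algebra distinct substitutions yield syntactically distinct ground instances.
Number of ground instances = 12.

12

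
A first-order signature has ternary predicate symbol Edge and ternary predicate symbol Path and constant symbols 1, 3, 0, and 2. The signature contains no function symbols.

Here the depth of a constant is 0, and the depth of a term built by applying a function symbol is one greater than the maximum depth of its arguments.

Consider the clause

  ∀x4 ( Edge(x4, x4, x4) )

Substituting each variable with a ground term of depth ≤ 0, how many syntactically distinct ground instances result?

4

Ground terms of depth ≤ 0:
  With no function symbols every ground term is a constant, so there are exactly 4 ground terms at every depth bound.
  N_0 = 4
  Explicitly: 1, 3, 0, 2.
So there are 4 ground terms available for substitution.
There is 1 variable to instantiate (x4),  occurring in at least one literal, so different choices give different ground instances.
Number of ground instances = 4.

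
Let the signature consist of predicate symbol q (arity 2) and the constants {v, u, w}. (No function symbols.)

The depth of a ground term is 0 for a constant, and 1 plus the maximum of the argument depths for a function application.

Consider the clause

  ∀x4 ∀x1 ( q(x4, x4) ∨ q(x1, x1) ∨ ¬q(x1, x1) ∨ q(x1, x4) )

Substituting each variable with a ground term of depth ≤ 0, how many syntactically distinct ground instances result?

Ground terms of depth ≤ 0:
  With no function symbols every ground term is a constant, so there are exactly 3 ground terms at every depth bound.
  N_0 = 3
  Explicitly: v, u, w.
So there are 3 ground terms available for substitution.
The clause has 2 distinct variables (x4, x1), each appearing in the body. In the free term algebra distinct substitutions yield syntactically distinct ground instances.
Number of ground instances = 3^2 = 9.

9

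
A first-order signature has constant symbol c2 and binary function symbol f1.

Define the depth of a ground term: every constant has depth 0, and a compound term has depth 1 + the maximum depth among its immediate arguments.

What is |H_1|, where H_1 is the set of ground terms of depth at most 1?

2

Count level by level. With function symbols f1/2, the terms of depth ≤ k are the 1 constant together with each function applied to depth-≤(k−1) tuples, so N_k = 1 + N_{k-1}^2.
N_0 = 1
N_1 = 1 + 1^2 = 2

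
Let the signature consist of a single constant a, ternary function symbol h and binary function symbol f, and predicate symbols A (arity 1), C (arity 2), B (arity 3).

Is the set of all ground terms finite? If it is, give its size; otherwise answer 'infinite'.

The signature has at least one function symbol (h, arity 3) and at least one constant (a).
Iterating h gives infinitely many distinct ground terms: a, h(a, a, a), h(h(a, a, a), h(a, a, a), h(a, a, a)), ...
So the Herbrand universe is infinite.

infinite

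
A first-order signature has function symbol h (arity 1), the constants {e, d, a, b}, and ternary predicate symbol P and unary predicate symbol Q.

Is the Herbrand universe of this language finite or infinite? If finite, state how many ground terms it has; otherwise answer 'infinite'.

The signature has at least one function symbol (h, arity 1) and at least one constant (e).
Iterating h gives infinitely many distinct ground terms: e, h(e), h(h(e)), ...
So the Herbrand universe is infinite.

infinite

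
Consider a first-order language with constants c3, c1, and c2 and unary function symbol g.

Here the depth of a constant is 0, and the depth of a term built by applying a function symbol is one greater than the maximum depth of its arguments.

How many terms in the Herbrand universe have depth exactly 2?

3

If N_k denotes the number of depth-≤k ground terms, the 3 constants give N_0 = 3, and each function symbol of arity r contributes N_{k-1}^r new terms at level k: N_k = 3 + N_{k-1}.
N_0 = 3
N_1 = 3 + 3 = 6
N_2 = 3 + 6 = 9
Terms of depth exactly 2: N_2 − N_1 = 9 − 6 = 3.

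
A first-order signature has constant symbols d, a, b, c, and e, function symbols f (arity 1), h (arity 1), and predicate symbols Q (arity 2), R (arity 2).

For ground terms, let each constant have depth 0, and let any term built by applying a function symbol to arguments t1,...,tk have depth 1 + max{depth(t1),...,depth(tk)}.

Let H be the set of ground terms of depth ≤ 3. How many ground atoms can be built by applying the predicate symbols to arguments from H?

11250

First count ground terms of depth ≤ 3.
Let N_k = |{terms of depth ≤ k}|. Then N_0 = 5 and N_k = 5 + N_{k-1} + N_{k-1} for k ≥ 1 (one summand per function symbol, arity giving the exponent).
N_0 = 5
N_1 = 5 + 5 + 5 = 15
N_2 = 5 + 15 + 15 = 35
N_3 = 5 + 35 + 35 = 75
So |H| = 75.
Each predicate of arity r yields |H|^r ground atoms (one per choice of an r-tuple from H):
  Q: 75^2 = 5625;  R: 75^2 = 5625
Total ground atoms: 5625 + 5625 = 11250.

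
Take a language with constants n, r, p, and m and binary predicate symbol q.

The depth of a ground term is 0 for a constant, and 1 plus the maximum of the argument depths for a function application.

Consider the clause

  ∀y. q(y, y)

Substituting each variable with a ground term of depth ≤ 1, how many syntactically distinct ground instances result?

4

Ground terms of depth ≤ 1:
  With no function symbols every ground term is a constant, so there are exactly 4 ground terms at every depth bound.
  N_0 = 4
  N_1 = 4
  Explicitly: n, r, p, m.
So there are 4 ground terms available for substitution.
The variable y ranges independently over the available ground terms, and distinct assignments produce distinct instances.
Number of ground instances = 4.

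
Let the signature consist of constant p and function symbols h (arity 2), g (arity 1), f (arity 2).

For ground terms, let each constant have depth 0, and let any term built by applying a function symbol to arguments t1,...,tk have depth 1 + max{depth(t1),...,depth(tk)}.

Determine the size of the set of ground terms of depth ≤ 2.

Write N_k for the number of ground terms of depth ≤ k. A term of depth ≤ k is either a constant or a function symbol applied to arguments of depth ≤ k−1, so N_k = 1 + N_{k-1}^2 + N_{k-1} + N_{k-1}^2.
N_0 = 1
N_1 = 1 + 1^2 + 1 + 1^2 = 4
N_2 = 1 + 4^2 + 4 + 4^2 = 37

37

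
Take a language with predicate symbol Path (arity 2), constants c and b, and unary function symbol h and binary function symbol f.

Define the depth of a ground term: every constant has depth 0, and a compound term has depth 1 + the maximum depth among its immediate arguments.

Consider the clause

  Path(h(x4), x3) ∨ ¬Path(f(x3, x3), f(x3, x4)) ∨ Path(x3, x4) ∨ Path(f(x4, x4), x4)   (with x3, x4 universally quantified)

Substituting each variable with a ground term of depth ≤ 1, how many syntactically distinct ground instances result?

Ground terms of depth ≤ 1:
  Count level by level. With function symbols h/1, f/2, the terms of depth ≤ k are the 2 constants together with each function applied to depth-≤(k−1) tuples, so N_k = 2 + N_{k-1} + N_{k-1}^2.
  N_0 = 2
  N_1 = 2 + 2 + 2^2 = 8
  Explicitly: c, b, h(c), h(b), f(c, c), f(c, b), f(b, c), f(b, b).
So there are 8 ground terms available for substitution.
Each of x3, x4 ranges independently over the available ground terms, and distinct assignments produce distinct instances.
Number of ground instances = 8^2 = 64.

64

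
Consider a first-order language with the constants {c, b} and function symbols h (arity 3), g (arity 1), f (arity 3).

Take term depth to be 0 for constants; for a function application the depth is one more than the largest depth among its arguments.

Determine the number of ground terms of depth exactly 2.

Write N_k for the number of ground terms of depth ≤ k. A term of depth ≤ k is either a constant or a function symbol applied to arguments of depth ≤ k−1, so N_k = 2 + N_{k-1}^3 + N_{k-1} + N_{k-1}^3.
N_0 = 2
N_1 = 2 + 2^3 + 2 + 2^3 = 20
N_2 = 2 + 20^3 + 20 + 20^3 = 16022
Terms of depth exactly 2: N_2 − N_1 = 16022 − 20 = 16002.

16002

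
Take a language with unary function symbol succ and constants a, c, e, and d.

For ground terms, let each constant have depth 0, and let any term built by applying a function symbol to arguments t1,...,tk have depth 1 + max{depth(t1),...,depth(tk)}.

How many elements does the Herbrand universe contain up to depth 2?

12

Let N_k count ground terms of depth at most k. Each non-constant term of depth ≤ k is some function symbol applied to depth-≤(k−1) arguments, giving N_k = 4 + N_{k-1}.
N_0 = 4
N_1 = 4 + 4 = 8
N_2 = 4 + 8 = 12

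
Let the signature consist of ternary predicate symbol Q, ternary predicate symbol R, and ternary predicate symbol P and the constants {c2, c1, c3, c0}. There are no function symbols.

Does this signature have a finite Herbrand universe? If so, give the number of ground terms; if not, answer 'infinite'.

4

There are no function symbols, so every ground term is one of the 4 constants.
The Herbrand universe is {c2, c1, c3, c0}, which is finite with 4 elements.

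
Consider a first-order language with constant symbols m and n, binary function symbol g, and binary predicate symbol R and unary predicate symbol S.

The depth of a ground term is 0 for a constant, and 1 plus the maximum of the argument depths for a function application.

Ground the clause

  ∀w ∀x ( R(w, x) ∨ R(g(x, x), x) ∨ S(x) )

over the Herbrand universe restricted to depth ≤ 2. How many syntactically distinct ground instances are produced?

1444

Ground terms of depth ≤ 2:
  If N_k denotes the number of depth-≤k ground terms, the 2 constants give N_0 = 2, and each function symbol of arity r contributes N_{k-1}^r new terms at level k: N_k = 2 + N_{k-1}^2.
  N_0 = 2
  N_1 = 2 + 2^2 = 6
  N_2 = 2 + 6^2 = 38
So there are 38 ground terms available for substitution.
There are 2 variables to instantiate (w, x), each occurring in at least one literal, so different choices give different ground instances.
Number of ground instances = 38^2 = 1444.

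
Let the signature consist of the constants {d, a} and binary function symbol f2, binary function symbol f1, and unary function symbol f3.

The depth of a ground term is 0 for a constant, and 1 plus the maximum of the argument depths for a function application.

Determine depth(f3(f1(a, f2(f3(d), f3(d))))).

4

depth(f3(d)) = 1 + depth(d) = 1 + 0 = 1
depth(f2(f3(d), f3(d))) = 1 + max(1, 1) = 2
depth(f1(a, f2(f3(d), f3(d)))) = 1 + max(0, 2) = 3
depth(f3(f1(a, f2(f3(d), f3(d))))) = 1 + depth(f1(a, f2(f3(d), f3(d)))) = 1 + 3 = 4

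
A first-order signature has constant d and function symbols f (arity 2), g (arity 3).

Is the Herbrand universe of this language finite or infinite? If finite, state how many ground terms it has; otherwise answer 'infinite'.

The signature has at least one function symbol (f, arity 2) and at least one constant (d).
Iterating f gives infinitely many distinct ground terms: d, f(d, d), f(f(d, d), f(d, d)), ...
So the Herbrand universe is infinite.

infinite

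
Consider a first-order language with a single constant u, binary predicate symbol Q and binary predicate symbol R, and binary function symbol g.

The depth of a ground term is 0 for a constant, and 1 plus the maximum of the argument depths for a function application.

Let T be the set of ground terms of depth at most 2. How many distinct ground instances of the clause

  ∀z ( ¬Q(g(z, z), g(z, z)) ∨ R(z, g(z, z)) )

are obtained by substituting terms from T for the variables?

5

Ground terms of depth ≤ 2:
  Let N_k count ground terms of depth at most k. Each non-constant term of depth ≤ k is some function symbol applied to depth-≤(k−1) arguments, giving N_k = 1 + N_{k-1}^2.
  N_0 = 1
  N_1 = 1 + 1^2 = 2
  N_2 = 1 + 2^2 = 5
  Explicitly: u, g(u, u), g(u, g(u, u)), g(g(u, u), u), g(g(u, u), g(u, u)).
So there are 5 ground terms available for substitution.
The body mentions the single quantified variable z; since ground terms form a free algebra, no two substitutions collapse to the same formula.
Number of ground instances = 5.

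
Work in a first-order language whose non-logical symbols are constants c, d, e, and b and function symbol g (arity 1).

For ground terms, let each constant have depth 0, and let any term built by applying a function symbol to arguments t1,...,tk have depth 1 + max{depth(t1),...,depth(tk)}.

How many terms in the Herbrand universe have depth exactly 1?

Let N_k count ground terms of depth at most k. Each non-constant term of depth ≤ k is some function symbol applied to depth-≤(k−1) arguments, giving N_k = 4 + N_{k-1}.
N_0 = 4
N_1 = 4 + 4 = 8
Terms of depth exactly 1: N_1 − N_0 = 8 − 4 = 4.

4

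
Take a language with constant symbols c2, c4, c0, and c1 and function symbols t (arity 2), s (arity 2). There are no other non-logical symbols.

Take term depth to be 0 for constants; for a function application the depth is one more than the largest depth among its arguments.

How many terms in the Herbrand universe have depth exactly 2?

2560

Let N_k count ground terms of depth at most k. Each non-constant term of depth ≤ k is some function symbol applied to depth-≤(k−1) arguments, giving N_k = 4 + N_{k-1}^2 + N_{k-1}^2.
N_0 = 4
N_1 = 4 + 4^2 + 4^2 = 36
N_2 = 4 + 36^2 + 36^2 = 2596
Terms of depth exactly 2: N_2 − N_1 = 2596 − 36 = 2560.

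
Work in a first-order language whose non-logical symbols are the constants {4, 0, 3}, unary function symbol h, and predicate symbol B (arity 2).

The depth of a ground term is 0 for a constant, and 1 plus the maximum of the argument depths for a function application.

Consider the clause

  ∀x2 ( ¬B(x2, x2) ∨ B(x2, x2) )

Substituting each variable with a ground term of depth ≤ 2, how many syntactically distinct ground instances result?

9

Ground terms of depth ≤ 2:
  Count level by level. With function symbols h/1, the terms of depth ≤ k are the 3 constants together with each function applied to depth-≤(k−1) tuples, so N_k = 3 + N_{k-1}.
  N_0 = 3
  N_1 = 3 + 3 = 6
  N_2 = 3 + 6 = 9
So there are 9 ground terms available for substitution.
The clause has 1 distinct variable (x2), which appears in the body. In the free term algebra distinct substitutions yield syntactically distinct ground instances.
Number of ground instances = 9.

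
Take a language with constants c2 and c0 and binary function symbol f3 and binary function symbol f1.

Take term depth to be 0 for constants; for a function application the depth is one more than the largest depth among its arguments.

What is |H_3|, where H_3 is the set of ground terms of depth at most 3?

81610

Let N_k count ground terms of depth at most k. Each non-constant term of depth ≤ k is some function symbol applied to depth-≤(k−1) arguments, giving N_k = 2 + N_{k-1}^2 + N_{k-1}^2.
N_0 = 2
N_1 = 2 + 2^2 + 2^2 = 10
N_2 = 2 + 10^2 + 10^2 = 202
N_3 = 2 + 202^2 + 202^2 = 81610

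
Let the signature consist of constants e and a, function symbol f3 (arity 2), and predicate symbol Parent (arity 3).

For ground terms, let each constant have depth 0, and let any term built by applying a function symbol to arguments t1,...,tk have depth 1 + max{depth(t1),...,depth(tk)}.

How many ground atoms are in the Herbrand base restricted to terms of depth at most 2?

54872

First count ground terms of depth ≤ 2.
Let N_k count ground terms of depth at most k. Each non-constant term of depth ≤ k is some function symbol applied to depth-≤(k−1) arguments, giving N_k = 2 + N_{k-1}^2.
N_0 = 2
N_1 = 2 + 2^2 = 6
N_2 = 2 + 6^2 = 38
So |H| = 38.
Each predicate of arity r yields |H|^r ground atoms (one per choice of an r-tuple from H):
  Parent: 38^3 = 54872
Total ground atoms: 54872.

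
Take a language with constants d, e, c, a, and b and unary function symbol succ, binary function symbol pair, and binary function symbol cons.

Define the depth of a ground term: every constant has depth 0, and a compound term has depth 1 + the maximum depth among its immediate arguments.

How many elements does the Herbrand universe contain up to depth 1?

60

Write N_k for the number of ground terms of depth ≤ k. A term of depth ≤ k is either a constant or a function symbol applied to arguments of depth ≤ k−1, so N_k = 5 + N_{k-1} + N_{k-1}^2 + N_{k-1}^2.
N_0 = 5
N_1 = 5 + 5 + 5^2 + 5^2 = 60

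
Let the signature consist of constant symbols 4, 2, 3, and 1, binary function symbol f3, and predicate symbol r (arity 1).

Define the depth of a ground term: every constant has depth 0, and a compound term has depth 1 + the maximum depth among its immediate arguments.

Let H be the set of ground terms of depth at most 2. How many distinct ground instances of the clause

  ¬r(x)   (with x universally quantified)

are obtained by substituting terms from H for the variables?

404

Ground terms of depth ≤ 2:
  Let N_k = |{terms of depth ≤ k}|. Then N_0 = 4 and N_k = 4 + N_{k-1}^2 for k ≥ 1 (one summand per function symbol, arity giving the exponent).
  N_0 = 4
  N_1 = 4 + 4^2 = 20
  N_2 = 4 + 20^2 = 404
So there are 404 ground terms available for substitution.
There is 1 variable to instantiate (x),  occurring in at least one literal, so different choices give different ground instances.
Number of ground instances = 404.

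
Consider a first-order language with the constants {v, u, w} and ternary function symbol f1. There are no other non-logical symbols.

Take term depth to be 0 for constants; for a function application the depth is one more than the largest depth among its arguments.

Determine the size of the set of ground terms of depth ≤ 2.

If N_k denotes the number of depth-≤k ground terms, the 3 constants give N_0 = 3, and each function symbol of arity r contributes N_{k-1}^r new terms at level k: N_k = 3 + N_{k-1}^3.
N_0 = 3
N_1 = 3 + 3^3 = 30
N_2 = 3 + 30^3 = 27003

27003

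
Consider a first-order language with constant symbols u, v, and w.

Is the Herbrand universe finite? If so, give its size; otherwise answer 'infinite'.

3

There are no function symbols, so every ground term is one of the 3 constants.
The Herbrand universe is {u, v, w}, which is finite with 3 elements.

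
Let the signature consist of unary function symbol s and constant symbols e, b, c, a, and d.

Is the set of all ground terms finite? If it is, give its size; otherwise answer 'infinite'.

The signature has at least one function symbol (s, arity 1) and at least one constant (e).
Iterating s gives infinitely many distinct ground terms: e, s(e), s(s(e)), ...
So the Herbrand universe is infinite.

infinite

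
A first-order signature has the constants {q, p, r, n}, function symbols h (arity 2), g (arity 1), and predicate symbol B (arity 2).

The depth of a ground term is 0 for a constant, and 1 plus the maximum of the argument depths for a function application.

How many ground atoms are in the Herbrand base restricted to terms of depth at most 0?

First count ground terms of depth ≤ 0.
Write N_k for the number of ground terms of depth ≤ k. A term of depth ≤ k is either a constant or a function symbol applied to arguments of depth ≤ k−1, so N_k = 4 + N_{k-1}^2 + N_{k-1}.
N_0 = 4
Explicitly: q, p, r, n.
So |H| = 4.
A ground atom is a predicate applied to a tuple of terms from H, so the count is the sum over predicates of |H|^arity:
  B: 4^2 = 16
Total ground atoms: 16.

16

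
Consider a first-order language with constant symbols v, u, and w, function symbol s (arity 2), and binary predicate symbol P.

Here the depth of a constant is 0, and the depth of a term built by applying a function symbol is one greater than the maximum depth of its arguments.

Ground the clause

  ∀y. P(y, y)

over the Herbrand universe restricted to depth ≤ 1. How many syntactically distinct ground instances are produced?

Ground terms of depth ≤ 1:
  Write N_k for the number of ground terms of depth ≤ k. A term of depth ≤ k is either a constant or a function symbol applied to arguments of depth ≤ k−1, so N_k = 3 + N_{k-1}^2.
  N_0 = 3
  N_1 = 3 + 3^2 = 12
  Explicitly: v, u, w, s(v, v), s(v, u), s(v, w), s(u, v), s(u, u), s(u, w), s(w, v), s(w, u), s(w, w).
So there are 12 ground terms available for substitution.
The variable y ranges independently over the available ground terms, and distinct assignments produce distinct instances.
Number of ground instances = 12.

12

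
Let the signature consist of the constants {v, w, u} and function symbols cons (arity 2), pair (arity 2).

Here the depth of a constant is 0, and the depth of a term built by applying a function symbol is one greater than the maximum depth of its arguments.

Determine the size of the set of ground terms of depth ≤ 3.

Write N_k for the number of ground terms of depth ≤ k. A term of depth ≤ k is either a constant or a function symbol applied to arguments of depth ≤ k−1, so N_k = 3 + N_{k-1}^2 + N_{k-1}^2.
N_0 = 3
N_1 = 3 + 3^2 + 3^2 = 21
N_2 = 3 + 21^2 + 21^2 = 885
N_3 = 3 + 885^2 + 885^2 = 1566453

1566453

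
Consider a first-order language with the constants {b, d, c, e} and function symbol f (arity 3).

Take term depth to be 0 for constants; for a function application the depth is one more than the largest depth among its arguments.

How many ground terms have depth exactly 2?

314368

Write N_k for the number of ground terms of depth ≤ k. A term of depth ≤ k is either a constant or a function symbol applied to arguments of depth ≤ k−1, so N_k = 4 + N_{k-1}^3.
N_0 = 4
N_1 = 4 + 4^3 = 68
N_2 = 4 + 68^3 = 314436
Terms of depth exactly 2: N_2 − N_1 = 314436 − 68 = 314368.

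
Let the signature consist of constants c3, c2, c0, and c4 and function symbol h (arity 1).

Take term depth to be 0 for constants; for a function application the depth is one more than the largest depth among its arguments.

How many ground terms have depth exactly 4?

4

Write N_k for the number of ground terms of depth ≤ k. A term of depth ≤ k is either a constant or a function symbol applied to arguments of depth ≤ k−1, so N_k = 4 + N_{k-1}.
N_0 = 4
N_1 = 4 + 4 = 8
N_2 = 4 + 8 = 12
N_3 = 4 + 12 = 16
N_4 = 4 + 16 = 20
Terms of depth exactly 4: N_4 − N_3 = 20 − 16 = 4.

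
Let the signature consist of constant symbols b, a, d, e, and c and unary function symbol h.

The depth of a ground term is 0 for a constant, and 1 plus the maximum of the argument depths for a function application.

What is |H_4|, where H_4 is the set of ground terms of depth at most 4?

25

Count level by level. With function symbols h/1, the terms of depth ≤ k are the 5 constants together with each function applied to depth-≤(k−1) tuples, so N_k = 5 + N_{k-1}.
N_0 = 5
N_1 = 5 + 5 = 10
N_2 = 5 + 10 = 15
N_3 = 5 + 15 = 20
N_4 = 5 + 20 = 25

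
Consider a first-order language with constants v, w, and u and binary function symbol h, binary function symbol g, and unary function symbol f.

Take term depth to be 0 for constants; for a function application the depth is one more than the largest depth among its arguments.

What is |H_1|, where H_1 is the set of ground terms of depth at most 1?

24

Let N_k count ground terms of depth at most k. Each non-constant term of depth ≤ k is some function symbol applied to depth-≤(k−1) arguments, giving N_k = 3 + N_{k-1}^2 + N_{k-1}^2 + N_{k-1}.
N_0 = 3
N_1 = 3 + 3^2 + 3^2 + 3 = 24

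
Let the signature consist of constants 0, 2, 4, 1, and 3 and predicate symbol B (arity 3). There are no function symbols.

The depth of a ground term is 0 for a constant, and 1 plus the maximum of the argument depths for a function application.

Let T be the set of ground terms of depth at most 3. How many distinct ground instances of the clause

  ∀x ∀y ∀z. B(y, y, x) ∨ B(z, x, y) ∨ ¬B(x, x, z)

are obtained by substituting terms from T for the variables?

125

Ground terms of depth ≤ 3:
  With no function symbols every ground term is a constant, so there are exactly 5 ground terms at every depth bound.
  N_0 = 5
  N_1 = 5
  N_2 = 5
  N_3 = 5
  Explicitly: 0, 2, 4, 1, 3.
So there are 5 ground terms available for substitution.
The body mentions every one of the 3 quantified variables; since ground terms form a free algebra, no two substitutions collapse to the same formula.
Number of ground instances = 5^3 = 125.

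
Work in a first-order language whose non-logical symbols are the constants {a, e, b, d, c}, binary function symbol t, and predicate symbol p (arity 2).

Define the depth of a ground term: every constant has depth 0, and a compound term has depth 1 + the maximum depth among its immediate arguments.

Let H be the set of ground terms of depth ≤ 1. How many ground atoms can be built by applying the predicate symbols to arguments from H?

First count ground terms of depth ≤ 1.
Let N_k count ground terms of depth at most k. Each non-constant term of depth ≤ k is some function symbol applied to depth-≤(k−1) arguments, giving N_k = 5 + N_{k-1}^2.
N_0 = 5
N_1 = 5 + 5^2 = 30
So |H| = 30.
Each predicate of arity r yields |H|^r ground atoms (one per choice of an r-tuple from H):
  p: 30^2 = 900
Total ground atoms: 900.

900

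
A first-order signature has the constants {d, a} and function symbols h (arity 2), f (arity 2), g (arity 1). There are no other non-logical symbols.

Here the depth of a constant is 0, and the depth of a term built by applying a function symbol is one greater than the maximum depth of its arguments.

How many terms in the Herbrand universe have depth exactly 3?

182410

Let N_k = |{terms of depth ≤ k}|. Then N_0 = 2 and N_k = 2 + N_{k-1}^2 + N_{k-1}^2 + N_{k-1} for k ≥ 1 (one summand per function symbol, arity giving the exponent).
N_0 = 2
N_1 = 2 + 2^2 + 2^2 + 2 = 12
N_2 = 2 + 12^2 + 12^2 + 12 = 302
N_3 = 2 + 302^2 + 302^2 + 302 = 182712
Terms of depth exactly 3: N_3 − N_2 = 182712 − 302 = 182410.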